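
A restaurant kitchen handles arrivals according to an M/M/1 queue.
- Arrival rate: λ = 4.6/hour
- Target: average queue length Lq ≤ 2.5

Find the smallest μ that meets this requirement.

For M/M/1: Lq = λ²/(μ(μ-λ))
Need Lq ≤ 2.5, i.e. μ(μ-λ) ≥ λ²/2.5
μ² - 4.6μ - 21.16/2.5 ≥ 0  →  μ² - 4.6μ - 8.4640 ≥ 0
Quadratic formula (positive root): μ = [λ + √(λ² + 4×8.4640)]/2
Discriminant: 21.16 + 4×8.4640 = 55.0160, √55.0160 = 7.4173
μ ≥ (4.6 + 7.4173)/2 = 6.0086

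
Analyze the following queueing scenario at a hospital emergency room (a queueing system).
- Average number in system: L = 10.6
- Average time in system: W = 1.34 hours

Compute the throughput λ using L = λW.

Little's Law: L = λW, so λ = L/W
λ = 10.6/1.34 = 7.9104 patients/hour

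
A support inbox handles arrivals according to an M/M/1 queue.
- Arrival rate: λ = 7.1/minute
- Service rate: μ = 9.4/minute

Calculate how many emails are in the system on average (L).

ρ = λ/μ = 7.1/9.4 = 0.7553
For M/M/1: L = λ/(μ-λ)
L = 7.1/(9.4-7.1) = 7.1/2.30
L = 3.0870 emails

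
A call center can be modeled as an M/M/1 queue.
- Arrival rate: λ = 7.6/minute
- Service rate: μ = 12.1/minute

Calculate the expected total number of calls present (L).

ρ = λ/μ = 7.6/12.1 = 0.6281
For M/M/1: L = λ/(μ-λ)
L = 7.6/(12.1-7.6) = 7.6/4.50
L = 1.6889 calls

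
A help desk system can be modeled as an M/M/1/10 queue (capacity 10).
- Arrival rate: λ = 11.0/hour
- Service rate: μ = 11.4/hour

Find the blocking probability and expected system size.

ρ = λ/μ = 11.0/11.4 = 0.96491
P₀ = (1-ρ)/(1-ρ^(K+1)) = (1-0.96491)/(1-0.96491^11) = 0.03509/0.3249 = 0.1080
P_K = P₀×ρ^K = 0.1080 × 0.96491^10 = 0.1080 × 0.6996 = 0.07556
Blocking probability P_10 = 0.07556 (7.56%)
L = ρ[1 - (K+1)ρ^K + Kρ^(K+1)] / [(1-ρ)(1-ρ^(K+1))]
L = 0.96491 × (1 - 11×0.69963 + 10×0.67508) / ((1 - 0.96491) × (1 - 0.67508)) = 4.6437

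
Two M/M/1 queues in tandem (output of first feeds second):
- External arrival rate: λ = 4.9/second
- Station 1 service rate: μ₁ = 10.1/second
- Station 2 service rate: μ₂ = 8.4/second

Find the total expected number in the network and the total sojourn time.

By Jackson's theorem, each station behaves as independent M/M/1.
Station 1: ρ₁ = 4.9/10.1 = 0.4851, L₁ = ρ₁/(1-ρ₁) = λ/(μ₁-λ) = 4.9/5.20 = 0.9423
Station 2: ρ₂ = 4.9/8.4 = 0.5833, L₂ = ρ₂/(1-ρ₂) = λ/(μ₂-λ) = 4.9/3.50 = 1.4000
Total: L = L₁ + L₂ = 0.9423 + 1.4000 = 2.3423
W = L/λ = 2.3423/4.9 = 0.4780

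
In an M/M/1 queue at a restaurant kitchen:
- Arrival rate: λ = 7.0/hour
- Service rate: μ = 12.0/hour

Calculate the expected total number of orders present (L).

ρ = λ/μ = 7.0/12.0 = 0.5833
For M/M/1: L = λ/(μ-λ)
L = 7.0/(12.0-7.0) = 7.0/5.00
L = 1.4000 orders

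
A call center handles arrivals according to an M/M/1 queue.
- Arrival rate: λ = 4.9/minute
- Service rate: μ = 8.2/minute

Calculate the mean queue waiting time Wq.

First, compute utilization: ρ = λ/μ = 4.9/8.2 = 0.5976
For M/M/1: Wq = λ/(μ(μ-λ))
Wq = 4.9/(8.2 × (8.2-4.9))
Wq = 4.9/(8.2 × 3.30)
Wq = 0.1811 minutes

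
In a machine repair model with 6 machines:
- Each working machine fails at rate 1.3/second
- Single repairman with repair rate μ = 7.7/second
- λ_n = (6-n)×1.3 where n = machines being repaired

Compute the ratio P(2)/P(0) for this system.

P(2)/P(0) = ∏_{i=0}^{2-1} λ_i/μ_{i+1}
= (6-0)×1.3/7.7 × (6-1)×1.3/7.7
= 0.8551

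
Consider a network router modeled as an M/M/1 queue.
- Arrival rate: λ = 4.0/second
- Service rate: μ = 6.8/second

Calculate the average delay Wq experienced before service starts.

First, compute utilization: ρ = λ/μ = 4.0/6.8 = 0.5882
For M/M/1: Wq = λ/(μ(μ-λ))
Wq = 4.0/(6.8 × (6.8-4.0))
Wq = 4.0/(6.8 × 2.80)
Wq = 0.2101 seconds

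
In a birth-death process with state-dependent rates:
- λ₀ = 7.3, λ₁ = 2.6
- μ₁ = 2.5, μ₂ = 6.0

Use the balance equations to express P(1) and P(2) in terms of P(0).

Balance equations:
State 0: λ₀P₀ = μ₁P₁ → P₁ = (λ₀/μ₁)P₀ = (7.3/2.5)P₀ = 2.9200P₀
State 1: P₂ = (λ₀λ₁)/(μ₁μ₂)P₀ = (7.3×2.6)/(2.5×6.0)P₀ = 1.2653P₀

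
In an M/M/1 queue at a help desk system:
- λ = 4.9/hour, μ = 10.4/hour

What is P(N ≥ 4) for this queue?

ρ = λ/μ = 4.9/10.4 = 0.47115
P(N ≥ n) = ρⁿ
P(N ≥ 4) = 0.47115^4
P(N ≥ 4) = 0.04928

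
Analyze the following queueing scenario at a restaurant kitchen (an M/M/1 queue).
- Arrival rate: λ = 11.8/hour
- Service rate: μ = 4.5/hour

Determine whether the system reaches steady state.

Stability requires ρ = λ/(cμ) < 1
ρ = 11.8/(1 × 4.5) = 11.8/4.50 = 2.6222
Since 2.6222 ≥ 1, the system is UNSTABLE.
Queue grows without bound. Need μ > λ = 11.8.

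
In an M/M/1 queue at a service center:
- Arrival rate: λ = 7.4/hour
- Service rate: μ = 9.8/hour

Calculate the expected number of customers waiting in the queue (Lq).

ρ = λ/μ = 7.4/9.8 = 0.7551
For M/M/1: Lq = λ²/(μ(μ-λ))
Lq = 54.76/(9.8 × 2.40)
Lq = 2.3282 customers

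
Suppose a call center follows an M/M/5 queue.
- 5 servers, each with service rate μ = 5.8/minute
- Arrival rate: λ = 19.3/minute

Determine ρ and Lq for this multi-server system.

Traffic intensity: ρ = λ/(cμ) = 19.3/(5×5.8) = 0.6655
Since ρ = 0.6655 < 1, system is stable.
Offered load a = λ/μ = cρ = 19.3/5.8 = 3.3276
P₀ = [ Σₙ₌₀^4 aⁿ/n! + a^5/(5!(1-ρ)) ]⁻¹
Σ = a^0/0! + a^1/1! + a^2/2! + a^3/3! + a^4/4! = 1.0000 + 3.3276 + 5.5364 + 6.1410 + 5.1086 = 21.1136
a^5/(5!(1-ρ)) = 407.9872/(120 × 0.334483) = 10.1646
P₀ = 1/(21.1136 + 10.1646) = 0.03197
Lq = P₀·a^5·ρ / (5!(1-ρ)²) = 0.031971 × 407.9872 × 0.66552 / (120 × 0.11188) = 0.6466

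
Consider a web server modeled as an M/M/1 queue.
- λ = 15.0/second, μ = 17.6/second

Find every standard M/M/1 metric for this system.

Step 1: ρ = λ/μ = 15.0/17.6 = 0.8523
Step 2: L = λ/(μ-λ) = 15.0/2.60 = 5.7692
Step 3: Lq = λ²/(μ(μ-λ)) = 225.00/(17.6×2.60) = 4.9170
Step 4: W = 1/(μ-λ) = 1/2.60 = 0.384615
Step 5: Wq = λ/(μ(μ-λ)) = 15.0/(17.6×2.60) = 0.3278
Step 6: P(0) = 1-ρ = 0.1477
Verify: L = λW = 15.0×0.384615 = 5.7692 ✔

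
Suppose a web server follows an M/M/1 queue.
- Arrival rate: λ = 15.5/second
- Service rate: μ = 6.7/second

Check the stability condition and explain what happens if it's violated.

Stability requires ρ = λ/(cμ) < 1
ρ = 15.5/(1 × 6.7) = 15.5/6.70 = 2.3134
Since 2.3134 ≥ 1, the system is UNSTABLE.
Queue grows without bound. Need μ > λ = 15.5.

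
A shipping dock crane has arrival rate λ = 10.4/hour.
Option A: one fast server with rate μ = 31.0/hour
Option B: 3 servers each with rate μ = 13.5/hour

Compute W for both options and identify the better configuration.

Option A: single server μ = 31.0 (M/M/1)
  ρ_A = 10.4/31.0 = 0.3355
  W_A = 1/(μ-λ) = 1/(31.0-10.4) = 1/20.60 = 0.04854

Option B: 3 servers μ = 13.5 (M/M/3)
  ρ_B = λ/(cμ) = 10.4/(3×13.5) = 0.2568
  Offered load a = λ/μ = cρ = 10.4/13.5 = 0.7704
  P₀ = [ Σₙ₌₀^2 aⁿ/n! + a^3/(3!(1-ρ)) ]⁻¹
  Σ = a^0/0! + a^1/1! + a^2/2! = 1.0000 + 0.7704 + 0.2967 = 2.0671
  a^3/(3!(1-ρ)) = 0.4572/(6 × 0.7432) = 0.1025
  P₀ = 1/(2.0671 + 0.1025) = 0.4609
  Lq = P₀·a^3·ρ / (3!(1-ρ)²) = 0.4609 × 0.4572 × 0.2568 / (6 × 0.5524) = 0.01633
  Wq_B = Lq/λ = 0.01633/10.4 = 0.001570
  W_B = Wq_B + 1/μ = 0.001570 + 0.07407 = 0.07564

Since W_A = 0.04854 < W_B = 0.07564, Option A (single fast server) has the shorter time in system.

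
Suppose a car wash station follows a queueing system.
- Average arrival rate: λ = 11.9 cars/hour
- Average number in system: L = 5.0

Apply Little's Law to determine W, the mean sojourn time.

Little's Law: L = λW, so W = L/λ
W = 5.0/11.9 = 0.4202 hours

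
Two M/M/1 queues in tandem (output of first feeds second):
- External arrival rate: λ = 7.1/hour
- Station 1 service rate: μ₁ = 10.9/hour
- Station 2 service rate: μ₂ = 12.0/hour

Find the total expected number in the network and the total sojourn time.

By Jackson's theorem, each station behaves as independent M/M/1.
Station 1: ρ₁ = 7.1/10.9 = 0.6514, L₁ = ρ₁/(1-ρ₁) = λ/(μ₁-λ) = 7.1/3.80 = 1.8684
Station 2: ρ₂ = 7.1/12.0 = 0.5917, L₂ = ρ₂/(1-ρ₂) = λ/(μ₂-λ) = 7.1/4.90 = 1.4490
Total: L = L₁ + L₂ = 1.8684 + 1.4490 = 3.3174
W = L/λ = 3.3174/7.1 = 0.4672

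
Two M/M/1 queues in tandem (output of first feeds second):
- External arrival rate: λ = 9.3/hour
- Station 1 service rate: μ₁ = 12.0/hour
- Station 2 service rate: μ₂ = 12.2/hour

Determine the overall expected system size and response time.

By Jackson's theorem, each station behaves as independent M/M/1.
Station 1: ρ₁ = 9.3/12.0 = 0.7750, L₁ = ρ₁/(1-ρ₁) = λ/(μ₁-λ) = 9.3/2.70 = 3.4444
Station 2: ρ₂ = 9.3/12.2 = 0.7623, L₂ = ρ₂/(1-ρ₂) = λ/(μ₂-λ) = 9.3/2.90 = 3.2069
Total: L = L₁ + L₂ = 3.4444 + 3.2069 = 6.6513
W = L/λ = 6.6513/9.3 = 0.7152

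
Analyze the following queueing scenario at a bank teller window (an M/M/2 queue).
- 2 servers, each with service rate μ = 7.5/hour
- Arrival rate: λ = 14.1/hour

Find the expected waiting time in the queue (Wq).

Traffic intensity: ρ = λ/(cμ) = 14.1/(2×7.5) = 0.9400
Since ρ = 0.9400 < 1, system is stable.
Offered load a = λ/μ = cρ = 14.1/7.5 = 1.8800
P₀ = [ Σₙ₌₀^1 aⁿ/n! + a^2/(2!(1-ρ)) ]⁻¹
Σ = a^0/0! + a^1/1! = 1.0000 + 1.8800 = 2.8800
a^2/(2!(1-ρ)) = 3.5344/(2 × 0.06000) = 29.4533
P₀ = 1/(2.8800 + 29.4533) = 0.03093
Lq = P₀·a^2·ρ / (2!(1-ρ)²) = 0.0309278 × 3.53440 × 0.940000 / (2 × 0.00360000) = 14.2712
Wq = Lq/λ = 14.2712/14.1 = 1.0121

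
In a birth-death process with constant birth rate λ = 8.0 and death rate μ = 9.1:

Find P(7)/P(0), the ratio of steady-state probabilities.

For constant rates: P(n)/P(0) = (λ/μ)^n
P(7)/P(0) = (8.0/9.1)^7 = 0.8791^7 = 0.4058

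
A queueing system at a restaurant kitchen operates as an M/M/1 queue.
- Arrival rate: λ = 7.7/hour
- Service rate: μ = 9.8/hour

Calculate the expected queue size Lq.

ρ = λ/μ = 7.7/9.8 = 0.7857
For M/M/1: Lq = λ²/(μ(μ-λ))
Lq = 59.29/(9.8 × 2.10)
Lq = 2.8810 orders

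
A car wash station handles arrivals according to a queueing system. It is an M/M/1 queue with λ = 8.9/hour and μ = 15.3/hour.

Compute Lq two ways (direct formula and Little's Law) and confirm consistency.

Method 1 (direct): Lq = λ²/(μ(μ-λ)) = 79.21/(15.3 × 6.40) = 0.8089

Method 2 (Little's Law):
W = 1/(μ-λ) = 1/6.40 = 0.15625
Wq = W - 1/μ = 0.15625 - 0.065359 = 0.09089
Lq = λWq = 8.9 × 0.09089 = 0.8089 ✔ (matches Method 1)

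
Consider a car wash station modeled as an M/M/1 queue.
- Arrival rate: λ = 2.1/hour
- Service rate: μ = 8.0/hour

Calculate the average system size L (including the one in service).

ρ = λ/μ = 2.1/8.0 = 0.2625
For M/M/1: L = λ/(μ-λ)
L = 2.1/(8.0-2.1) = 2.1/5.90
L = 0.3559 cars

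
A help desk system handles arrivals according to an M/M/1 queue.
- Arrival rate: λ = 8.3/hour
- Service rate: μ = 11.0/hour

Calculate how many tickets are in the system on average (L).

ρ = λ/μ = 8.3/11.0 = 0.7545
For M/M/1: L = λ/(μ-λ)
L = 8.3/(11.0-8.3) = 8.3/2.70
L = 3.0741 tickets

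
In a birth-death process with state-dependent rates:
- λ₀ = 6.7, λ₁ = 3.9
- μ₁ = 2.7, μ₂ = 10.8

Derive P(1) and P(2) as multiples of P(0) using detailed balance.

Balance equations:
State 0: λ₀P₀ = μ₁P₁ → P₁ = (λ₀/μ₁)P₀ = (6.7/2.7)P₀ = 2.4815P₀
State 1: P₂ = (λ₀λ₁)/(μ₁μ₂)P₀ = (6.7×3.9)/(2.7×10.8)P₀ = 0.8961P₀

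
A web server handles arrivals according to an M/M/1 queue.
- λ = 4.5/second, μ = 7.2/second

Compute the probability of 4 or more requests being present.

ρ = λ/μ = 4.5/7.2 = 0.6250
P(N ≥ n) = ρⁿ
P(N ≥ 4) = 0.6250^4
P(N ≥ 4) = 0.1526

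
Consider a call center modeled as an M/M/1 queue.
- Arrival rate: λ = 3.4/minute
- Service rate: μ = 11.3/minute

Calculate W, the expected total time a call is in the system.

First, compute utilization: ρ = λ/μ = 3.4/11.3 = 0.3009
For M/M/1: W = 1/(μ-λ)
W = 1/(11.3-3.4) = 1/7.90
W = 0.1266 minutes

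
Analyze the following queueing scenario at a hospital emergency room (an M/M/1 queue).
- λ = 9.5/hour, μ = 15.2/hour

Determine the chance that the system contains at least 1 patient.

ρ = λ/μ = 9.5/15.2 = 0.6250
P(N ≥ n) = ρⁿ
P(N ≥ 1) = 0.6250^1
P(N ≥ 1) = 0.6250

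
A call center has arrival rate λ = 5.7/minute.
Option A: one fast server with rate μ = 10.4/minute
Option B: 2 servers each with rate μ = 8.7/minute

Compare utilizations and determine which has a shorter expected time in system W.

Option A: single server μ = 10.4 (M/M/1)
  ρ_A = 5.7/10.4 = 0.5481
  W_A = 1/(μ-λ) = 1/(10.4-5.7) = 1/4.70 = 0.2128

Option B: 2 servers μ = 8.7 (M/M/2)
  ρ_B = λ/(cμ) = 5.7/(2×8.7) = 0.3276
  Offered load a = λ/μ = cρ = 5.7/8.7 = 0.6552
  P₀ = [ Σₙ₌₀^1 aⁿ/n! + a^2/(2!(1-ρ)) ]⁻¹
  Σ = a^0/0! + a^1/1! = 1.0000 + 0.6552 = 1.6552
  a^2/(2!(1-ρ)) = 0.4293/(2 × 0.6724) = 0.3192
  P₀ = 1/(1.6552 + 0.3192) = 0.5065
  Lq = P₀·a^2·ρ / (2!(1-ρ)²) = 0.50649 × 0.42925 × 0.32759 / (2 × 0.45214) = 0.07876
  Wq_B = Lq/λ = 0.07876/5.7 = 0.013818
  W_B = Wq_B + 1/μ = 0.013818 + 0.11494 = 0.1288

Since W_B = 0.1288 < W_A = 0.2128, Option B (multiple servers) has the shorter time in system.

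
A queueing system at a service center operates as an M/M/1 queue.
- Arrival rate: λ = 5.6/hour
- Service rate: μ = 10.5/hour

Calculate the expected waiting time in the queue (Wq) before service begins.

First, compute utilization: ρ = λ/μ = 5.6/10.5 = 0.5333
For M/M/1: Wq = λ/(μ(μ-λ))
Wq = 5.6/(10.5 × (10.5-5.6))
Wq = 5.6/(10.5 × 4.90)
Wq = 0.1088 hours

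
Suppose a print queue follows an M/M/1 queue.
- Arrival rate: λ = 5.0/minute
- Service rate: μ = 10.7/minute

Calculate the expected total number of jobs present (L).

ρ = λ/μ = 5.0/10.7 = 0.4673
For M/M/1: L = λ/(μ-λ)
L = 5.0/(10.7-5.0) = 5.0/5.70
L = 0.8772 jobs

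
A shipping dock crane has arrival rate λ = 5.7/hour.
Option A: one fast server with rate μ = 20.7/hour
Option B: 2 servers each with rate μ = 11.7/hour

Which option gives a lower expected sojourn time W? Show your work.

Option A: single server μ = 20.7 (M/M/1)
  ρ_A = 5.7/20.7 = 0.2754
  W_A = 1/(μ-λ) = 1/(20.7-5.7) = 1/15.00 = 0.06667

Option B: 2 servers μ = 11.7 (M/M/2)
  ρ_B = λ/(cμ) = 5.7/(2×11.7) = 0.2436
  Offered load a = λ/μ = cρ = 5.7/11.7 = 0.4872
  P₀ = [ Σₙ₌₀^1 aⁿ/n! + a^2/(2!(1-ρ)) ]⁻¹
  Σ = a^0/0! + a^1/1! = 1.0000 + 0.4872 = 1.4872
  a^2/(2!(1-ρ)) = 0.2373/(2 × 0.7564) = 0.1569
  P₀ = 1/(1.4872 + 0.1569) = 0.6082
  Lq = P₀·a^2·ρ / (2!(1-ρ)²) = 0.60825 × 0.23734 × 0.24359 / (2 × 0.57216) = 0.03073
  Wq_B = Lq/λ = 0.03073/5.7 = 0.005391
  W_B = Wq_B + 1/μ = 0.005391 + 0.08547 = 0.09086

Since W_A = 0.06667 < W_B = 0.09086, Option A (single fast server) has the shorter time in system.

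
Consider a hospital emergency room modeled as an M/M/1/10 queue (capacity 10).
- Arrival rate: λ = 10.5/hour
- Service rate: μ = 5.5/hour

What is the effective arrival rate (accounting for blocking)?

ρ = λ/μ = 10.5/5.5 = 1.9091
P₀ = (1-ρ)/(1-ρ^(K+1)) = (1-1.9091)/(1-1.9091^11) = -0.9091/-1226.7656 = 0.0007411
P_K = P₀×ρ^K = 0.0007411 × 1.9091^10 = 0.0007411 × 643.1122 = 0.4766
λ_eff = λ(1-P_K) = 10.5 × (1 - 0.47658) = 10.5 × 0.52342 = 5.4959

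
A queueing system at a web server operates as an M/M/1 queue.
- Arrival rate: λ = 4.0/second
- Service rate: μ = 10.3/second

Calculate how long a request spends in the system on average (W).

First, compute utilization: ρ = λ/μ = 4.0/10.3 = 0.3883
For M/M/1: W = 1/(μ-λ)
W = 1/(10.3-4.0) = 1/6.30
W = 0.1587 seconds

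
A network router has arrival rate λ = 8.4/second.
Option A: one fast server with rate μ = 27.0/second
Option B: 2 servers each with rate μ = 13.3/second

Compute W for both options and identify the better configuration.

Option A: single server μ = 27.0 (M/M/1)
  ρ_A = 8.4/27.0 = 0.3111
  W_A = 1/(μ-λ) = 1/(27.0-8.4) = 1/18.60 = 0.05376

Option B: 2 servers μ = 13.3 (M/M/2)
  ρ_B = λ/(cμ) = 8.4/(2×13.3) = 0.3158
  Offered load a = λ/μ = cρ = 8.4/13.3 = 0.6316
  P₀ = [ Σₙ₌₀^1 aⁿ/n! + a^2/(2!(1-ρ)) ]⁻¹
  Σ = a^0/0! + a^1/1! = 1.0000 + 0.6316 = 1.6316
  a^2/(2!(1-ρ)) = 0.3989/(2 × 0.6842) = 0.2915
  P₀ = 1/(1.6316 + 0.2915) = 0.5200
  Lq = P₀·a^2·ρ / (2!(1-ρ)²) = 0.52000 × 0.39889 × 0.31579 / (2 × 0.46814) = 0.06996
  Wq_B = Lq/λ = 0.06996/8.4 = 0.008329
  W_B = Wq_B + 1/μ = 0.008329 + 0.07519 = 0.08352

Since W_A = 0.05376 < W_B = 0.08352, Option A (single fast server) has the shorter time in system.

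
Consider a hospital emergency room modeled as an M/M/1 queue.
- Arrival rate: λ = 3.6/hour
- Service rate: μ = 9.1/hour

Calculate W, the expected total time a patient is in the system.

First, compute utilization: ρ = λ/μ = 3.6/9.1 = 0.3956
For M/M/1: W = 1/(μ-λ)
W = 1/(9.1-3.6) = 1/5.50
W = 0.1818 hours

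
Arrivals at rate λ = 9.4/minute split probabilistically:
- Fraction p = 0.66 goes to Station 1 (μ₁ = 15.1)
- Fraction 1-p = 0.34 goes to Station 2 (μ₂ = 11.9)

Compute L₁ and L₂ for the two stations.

Effective rates: λ₁ = 9.4×0.66 = 6.204, λ₂ = 9.4×0.34 = 3.196
Station 1: ρ₁ = 6.204/15.1 = 0.41086, L₁ = ρ₁/(1-ρ₁) = 0.41086/(1-0.41086) = 0.6974
Station 2: ρ₂ = 3.196/11.9 = 0.2686, L₂ = ρ₂/(1-ρ₂) = 0.2686/(1-0.2686) = 0.3672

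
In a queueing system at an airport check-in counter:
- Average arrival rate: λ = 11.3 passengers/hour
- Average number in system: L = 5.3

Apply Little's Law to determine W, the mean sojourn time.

Little's Law: L = λW, so W = L/λ
W = 5.3/11.3 = 0.4690 hours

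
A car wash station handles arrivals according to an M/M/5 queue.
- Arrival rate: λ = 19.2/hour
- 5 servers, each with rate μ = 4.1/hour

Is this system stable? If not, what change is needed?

Stability requires ρ = λ/(cμ) < 1
ρ = 19.2/(5 × 4.1) = 19.2/20.50 = 0.9366
Since 0.9366 < 1, the system is STABLE.
The servers are busy 93.66% of the time.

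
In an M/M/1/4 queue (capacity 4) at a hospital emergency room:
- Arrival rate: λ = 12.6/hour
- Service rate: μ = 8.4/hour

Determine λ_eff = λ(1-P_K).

ρ = λ/μ = 12.6/8.4 = 1.5000
P₀ = (1-ρ)/(1-ρ^(K+1)) = (1-1.5000)/(1-1.5000^5) = -0.5000/-6.5938 = 0.07583
P_K = P₀×ρ^K = 0.07583 × 1.5000^4 = 0.07583 × 5.0625 = 0.3839
λ_eff = λ(1-P_K) = 12.6 × (1 - 0.38389) = 12.6 × 0.61611 = 7.7630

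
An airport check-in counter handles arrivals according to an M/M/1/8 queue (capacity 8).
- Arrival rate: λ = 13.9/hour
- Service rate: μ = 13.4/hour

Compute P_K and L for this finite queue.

ρ = λ/μ = 13.9/13.4 = 1.03731
P₀ = (1-ρ)/(1-ρ^(K+1)) = (1-1.03731)/(1-1.03731^9) = -0.03731/-0.3905 = 0.09554
P_K = P₀×ρ^K = 0.09554 × 1.03731^8 = 0.09554 × 1.3405 = 0.1281
Blocking probability P_8 = 0.1281 (12.81%)
L = ρ[1 - (K+1)ρ^K + Kρ^(K+1)] / [(1-ρ)(1-ρ^(K+1))]
L = 1.03731 × (1 - 9×1.3405052 + 8×1.3905195) / ((1 - 1.03731) × (1 - 1.3905195)) = 4.2438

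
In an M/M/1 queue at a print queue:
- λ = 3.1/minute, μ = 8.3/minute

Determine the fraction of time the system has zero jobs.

ρ = λ/μ = 3.1/8.3 = 0.3735
P(0) = 1 - ρ = 1 - 0.3735 = 0.6265
The server is idle 62.65% of the time.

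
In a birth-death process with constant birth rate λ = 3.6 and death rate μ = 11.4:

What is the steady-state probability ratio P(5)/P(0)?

For constant rates: P(n)/P(0) = (λ/μ)^n
P(5)/P(0) = (3.6/11.4)^5 = 0.31579^5 = 0.003140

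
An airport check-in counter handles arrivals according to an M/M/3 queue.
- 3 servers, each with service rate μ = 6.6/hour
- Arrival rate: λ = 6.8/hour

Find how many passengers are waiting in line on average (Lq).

Traffic intensity: ρ = λ/(cμ) = 6.8/(3×6.6) = 0.3434
Since ρ = 0.3434 < 1, system is stable.
Offered load a = λ/μ = cρ = 6.8/6.6 = 1.0303
P₀ = [ Σₙ₌₀^2 aⁿ/n! + a^3/(3!(1-ρ)) ]⁻¹
Σ = a^0/0! + a^1/1! + a^2/2! = 1.0000 + 1.0303 + 0.5308 = 2.5611
a^3/(3!(1-ρ)) = 1.0937/(6 × 0.6566) = 0.2776
P₀ = 1/(2.5611 + 0.2776) = 0.3523
Lq = P₀·a^3·ρ / (3!(1-ρ)²) = 0.35227 × 1.0937 × 0.34343 / (6 × 0.43108) = 0.05116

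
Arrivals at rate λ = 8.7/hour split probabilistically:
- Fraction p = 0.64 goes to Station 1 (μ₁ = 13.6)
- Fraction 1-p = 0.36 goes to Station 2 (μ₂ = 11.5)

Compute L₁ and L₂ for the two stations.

Effective rates: λ₁ = 8.7×0.64 = 5.568, λ₂ = 8.7×0.36 = 3.132
Station 1: ρ₁ = 5.568/13.6 = 0.4094, L₁ = ρ₁/(1-ρ₁) = 0.4094/(1-0.4094) = 0.6932
Station 2: ρ₂ = 3.132/11.5 = 0.27235, L₂ = ρ₂/(1-ρ₂) = 0.27235/(1-0.27235) = 0.3743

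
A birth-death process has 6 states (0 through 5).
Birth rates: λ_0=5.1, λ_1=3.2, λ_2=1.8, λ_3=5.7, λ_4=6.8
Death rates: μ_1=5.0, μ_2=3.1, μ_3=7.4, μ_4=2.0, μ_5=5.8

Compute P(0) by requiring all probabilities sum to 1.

Ratios P(n)/P(0) = (λ₀···λₙ₋₁)/(μ₁···μₙ):
P(1)/P(0) = (5.1)/(5.0) = 1.0200
P(2)/P(0) = (5.1×3.2)/(5.0×3.1) = 1.0529
P(3)/P(0) = (5.1×3.2×1.8)/(5.0×3.1×7.4) = 0.2561
P(4)/P(0) = (5.1×3.2×1.8×5.7)/(5.0×3.1×7.4×2.0) = 0.7299
P(5)/P(0) = (5.1×3.2×1.8×5.7×6.8)/(5.0×3.1×7.4×2.0×5.8) = 0.8558

Normalization: ∑ P(n) = 1
P(0) × (1.0000 + 1.0200 + 1.0529 + 0.2561 + 0.7299 + 0.8558) = 1
P(0) × 4.9147 = 1
P(0) = 1/4.9147 = 0.2035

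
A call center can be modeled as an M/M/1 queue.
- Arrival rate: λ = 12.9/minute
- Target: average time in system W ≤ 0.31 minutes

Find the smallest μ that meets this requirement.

For M/M/1: W = 1/(μ-λ)
Need W ≤ 0.31, so 1/(μ-λ) ≤ 0.31
μ - λ ≥ 1/0.31 = 3.2258
μ ≥ 12.9 + 3.2258 = 16.1258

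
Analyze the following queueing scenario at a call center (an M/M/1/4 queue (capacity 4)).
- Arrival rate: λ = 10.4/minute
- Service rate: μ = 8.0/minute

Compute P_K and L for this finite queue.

ρ = λ/μ = 10.4/8.0 = 1.3000
P₀ = (1-ρ)/(1-ρ^(K+1)) = (1-1.3000)/(1-1.3000^5) = -0.3000/-2.7129 = 0.1106
P_K = P₀×ρ^K = 0.11058 × 1.3000^4 = 0.11058 × 2.8561 = 0.3158
Blocking probability P_4 = 0.3158 (31.58%)
L = ρ[1 - (K+1)ρ^K + Kρ^(K+1)] / [(1-ρ)(1-ρ^(K+1))]
L = 1.3000 × (1 - 5×2.85610 + 4×3.71293) / ((1 - 1.3000) × (1 - 3.71293)) = 2.5097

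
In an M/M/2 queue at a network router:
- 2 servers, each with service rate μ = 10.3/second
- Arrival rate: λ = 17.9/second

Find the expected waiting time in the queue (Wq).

Traffic intensity: ρ = λ/(cμ) = 17.9/(2×10.3) = 0.8689
Since ρ = 0.8689 < 1, system is stable.
Offered load a = λ/μ = cρ = 17.9/10.3 = 1.7379
P₀ = [ Σₙ₌₀^1 aⁿ/n! + a^2/(2!(1-ρ)) ]⁻¹
Σ = a^0/0! + a^1/1! = 1.0000 + 1.7379 = 2.7379
a^2/(2!(1-ρ)) = 3.02017/(2 × 0.131068) = 11.5214
P₀ = 1/(2.7379 + 11.5214) = 0.07013
Lq = P₀·a^2·ρ / (2!(1-ρ)²) = 0.070130 × 3.0202 × 0.86893 / (2 × 0.017179) = 5.3567
Wq = Lq/λ = 5.3567/17.9 = 0.2993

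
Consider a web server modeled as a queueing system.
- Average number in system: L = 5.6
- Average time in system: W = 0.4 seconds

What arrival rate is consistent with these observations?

Little's Law: L = λW, so λ = L/W
λ = 5.6/0.4 = 14.0000 requests/second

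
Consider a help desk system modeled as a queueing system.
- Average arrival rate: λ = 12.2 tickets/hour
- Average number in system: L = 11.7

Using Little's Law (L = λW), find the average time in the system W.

Little's Law: L = λW, so W = L/λ
W = 11.7/12.2 = 0.9590 hours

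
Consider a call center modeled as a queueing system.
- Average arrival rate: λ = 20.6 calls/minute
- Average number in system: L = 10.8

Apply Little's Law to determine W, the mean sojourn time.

Little's Law: L = λW, so W = L/λ
W = 10.8/20.6 = 0.5243 minutes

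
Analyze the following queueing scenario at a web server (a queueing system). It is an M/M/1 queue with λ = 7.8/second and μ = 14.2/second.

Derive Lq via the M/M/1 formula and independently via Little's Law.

Method 1 (direct): Lq = λ²/(μ(μ-λ)) = 60.84/(14.2 × 6.40) = 0.6695

Method 2 (Little's Law):
W = 1/(μ-λ) = 1/6.40 = 0.15625
Wq = W - 1/μ = 0.15625 - 0.070423 = 0.08583
Lq = λWq = 7.8 × 0.08583 = 0.6695 ✔ (matches Method 1)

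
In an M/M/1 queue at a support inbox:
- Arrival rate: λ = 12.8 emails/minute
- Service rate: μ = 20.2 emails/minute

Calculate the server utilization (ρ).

Server utilization: ρ = λ/μ
ρ = 12.8/20.2 = 0.6337
The server is busy 63.37% of the time.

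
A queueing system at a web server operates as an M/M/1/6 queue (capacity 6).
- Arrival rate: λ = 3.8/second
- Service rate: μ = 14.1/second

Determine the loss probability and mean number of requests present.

ρ = λ/μ = 3.8/14.1 = 0.2695
P₀ = (1-ρ)/(1-ρ^(K+1)) = (1-0.2695)/(1-0.2695^7) = 0.7305/0.9999 = 0.7306
P_K = P₀×ρ^K = 0.7306 × 0.2695^6 = 0.7306 × 0.0003831 = 0.0002799
Blocking probability P_6 = 0.0002799 (0.02799%)
L = ρ[1 - (K+1)ρ^K + Kρ^(K+1)] / [(1-ρ)(1-ρ^(K+1))]
L = 0.2695 × (1 - 7×0.0003831 + 6×0.0001033) / ((1 - 0.2695) × (1 - 0.0001033)) = 0.3682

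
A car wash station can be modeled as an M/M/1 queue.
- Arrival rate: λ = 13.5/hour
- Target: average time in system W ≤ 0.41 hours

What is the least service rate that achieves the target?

For M/M/1: W = 1/(μ-λ)
Need W ≤ 0.41, so 1/(μ-λ) ≤ 0.41
μ - λ ≥ 1/0.41 = 2.4390
μ ≥ 13.5 + 2.4390 = 15.9390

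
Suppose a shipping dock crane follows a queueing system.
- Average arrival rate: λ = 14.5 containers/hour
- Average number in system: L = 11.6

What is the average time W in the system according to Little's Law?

Little's Law: L = λW, so W = L/λ
W = 11.6/14.5 = 0.8000 hours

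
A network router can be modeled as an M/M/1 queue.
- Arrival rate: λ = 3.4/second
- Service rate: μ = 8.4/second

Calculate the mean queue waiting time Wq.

First, compute utilization: ρ = λ/μ = 3.4/8.4 = 0.4048
For M/M/1: Wq = λ/(μ(μ-λ))
Wq = 3.4/(8.4 × (8.4-3.4))
Wq = 3.4/(8.4 × 5.00)
Wq = 0.08095 seconds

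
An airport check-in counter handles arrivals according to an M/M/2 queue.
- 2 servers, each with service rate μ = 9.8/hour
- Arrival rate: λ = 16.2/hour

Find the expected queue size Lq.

Traffic intensity: ρ = λ/(cμ) = 16.2/(2×9.8) = 0.8265
Since ρ = 0.8265 < 1, system is stable.
Offered load a = λ/μ = cρ = 16.2/9.8 = 1.6531
P₀ = [ Σₙ₌₀^1 aⁿ/n! + a^2/(2!(1-ρ)) ]⁻¹
Σ = a^0/0! + a^1/1! = 1.0000 + 1.6531 = 2.6531
a^2/(2!(1-ρ)) = 2.73261/(2 × 0.173469) = 7.8764
P₀ = 1/(2.6531 + 7.8764) = 0.09497
Lq = P₀·a^2·ρ / (2!(1-ρ)²) = 0.0949721 × 2.73261 × 0.826531 / (2 × 0.0300916) = 3.5642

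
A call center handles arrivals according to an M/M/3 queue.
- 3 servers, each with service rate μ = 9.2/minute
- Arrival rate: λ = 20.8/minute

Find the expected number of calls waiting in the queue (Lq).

Traffic intensity: ρ = λ/(cμ) = 20.8/(3×9.2) = 0.7536
Since ρ = 0.7536 < 1, system is stable.
Offered load a = λ/μ = cρ = 20.8/9.2 = 2.2609
P₀ = [ Σₙ₌₀^2 aⁿ/n! + a^3/(3!(1-ρ)) ]⁻¹
Σ = a^0/0! + a^1/1! + a^2/2! = 1.00000 + 2.26087 + 2.55577 = 5.8166
a^3/(3!(1-ρ)) = 11.5565/(6 × 0.246377) = 7.8176
P₀ = 1/(5.8166 + 7.8176) = 0.07334
Lq = P₀·a^3·ρ / (3!(1-ρ)²) = 0.073345 × 11.5565 × 0.75362 / (6 × 0.060702) = 1.7539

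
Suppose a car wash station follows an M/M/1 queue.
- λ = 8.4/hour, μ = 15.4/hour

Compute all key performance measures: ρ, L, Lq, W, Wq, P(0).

Step 1: ρ = λ/μ = 8.4/15.4 = 0.5455
Step 2: L = λ/(μ-λ) = 8.4/7.00 = 1.2000
Step 3: Lq = λ²/(μ(μ-λ)) = 70.56/(15.4×7.00) = 0.6545
Step 4: W = 1/(μ-λ) = 1/7.00 = 0.14286
Step 5: Wq = λ/(μ(μ-λ)) = 8.4/(15.4×7.00) = 0.07792
Step 6: P(0) = 1-ρ = 0.4545
Verify: L = λW = 8.4×0.14286 = 1.2000 ✔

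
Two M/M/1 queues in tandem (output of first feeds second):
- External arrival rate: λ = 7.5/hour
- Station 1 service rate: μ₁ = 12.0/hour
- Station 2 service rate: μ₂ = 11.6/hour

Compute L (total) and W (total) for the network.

By Jackson's theorem, each station behaves as independent M/M/1.
Station 1: ρ₁ = 7.5/12.0 = 0.6250, L₁ = ρ₁/(1-ρ₁) = λ/(μ₁-λ) = 7.5/4.50 = 1.66667
Station 2: ρ₂ = 7.5/11.6 = 0.6466, L₂ = ρ₂/(1-ρ₂) = λ/(μ₂-λ) = 7.5/4.10 = 1.82927
Total: L = L₁ + L₂ = 1.66667 + 1.82927 = 3.4959
W = L/λ = 3.4959/7.5 = 0.4661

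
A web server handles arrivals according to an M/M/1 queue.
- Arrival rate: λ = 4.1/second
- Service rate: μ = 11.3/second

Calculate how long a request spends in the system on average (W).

First, compute utilization: ρ = λ/μ = 4.1/11.3 = 0.3628
For M/M/1: W = 1/(μ-λ)
W = 1/(11.3-4.1) = 1/7.20
W = 0.1389 seconds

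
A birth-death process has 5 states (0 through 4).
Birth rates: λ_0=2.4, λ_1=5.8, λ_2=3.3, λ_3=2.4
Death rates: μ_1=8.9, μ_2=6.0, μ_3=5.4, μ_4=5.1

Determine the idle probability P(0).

Ratios P(n)/P(0) = (λ₀···λₙ₋₁)/(μ₁···μₙ):
P(1)/P(0) = (2.4)/(8.9) = 0.26966
P(2)/P(0) = (2.4×5.8)/(8.9×6.0) = 0.26067
P(3)/P(0) = (2.4×5.8×3.3)/(8.9×6.0×5.4) = 0.15930
P(4)/P(0) = (2.4×5.8×3.3×2.4)/(8.9×6.0×5.4×5.1) = 0.074965

Normalization: ∑ P(n) = 1
P(0) × (1.0000 + 0.26966 + 0.26067 + 0.15930 + 0.074965) = 1
P(0) × 1.7646 = 1
P(0) = 1/1.7646 = 0.5667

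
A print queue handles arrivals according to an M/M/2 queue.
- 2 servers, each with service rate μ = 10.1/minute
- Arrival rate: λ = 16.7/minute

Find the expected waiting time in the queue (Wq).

Traffic intensity: ρ = λ/(cμ) = 16.7/(2×10.1) = 0.8267
Since ρ = 0.8267 < 1, system is stable.
Offered load a = λ/μ = cρ = 16.7/10.1 = 1.6535
P₀ = [ Σₙ₌₀^1 aⁿ/n! + a^2/(2!(1-ρ)) ]⁻¹
Σ = a^0/0! + a^1/1! = 1.0000 + 1.6535 = 2.6535
a^2/(2!(1-ρ)) = 2.73395/(2 × 0.173267) = 7.8894
P₀ = 1/(2.6535 + 7.8894) = 0.09485
Lq = P₀·a^2·ρ / (2!(1-ρ)²) = 0.09485 × 2.7339 × 0.8267 / (2 × 0.03002) = 3.5705
Wq = Lq/λ = 3.5705/16.7 = 0.2138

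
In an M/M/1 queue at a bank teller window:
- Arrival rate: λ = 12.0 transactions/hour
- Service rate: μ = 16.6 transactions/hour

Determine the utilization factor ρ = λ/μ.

Server utilization: ρ = λ/μ
ρ = 12.0/16.6 = 0.7229
The server is busy 72.29% of the time.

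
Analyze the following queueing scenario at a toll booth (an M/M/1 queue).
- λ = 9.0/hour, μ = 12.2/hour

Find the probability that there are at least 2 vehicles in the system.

ρ = λ/μ = 9.0/12.2 = 0.7377
P(N ≥ n) = ρⁿ
P(N ≥ 2) = 0.7377^2
P(N ≥ 2) = 0.5442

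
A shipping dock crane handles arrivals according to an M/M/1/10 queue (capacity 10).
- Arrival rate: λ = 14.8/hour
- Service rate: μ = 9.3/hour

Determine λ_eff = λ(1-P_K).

ρ = λ/μ = 14.8/9.3 = 1.5914
P₀ = (1-ρ)/(1-ρ^(K+1)) = (1-1.5914)/(1-1.5914^11) = -0.5914/-164.7956 = 0.003589
P_K = P₀×ρ^K = 0.003589 × 1.5914^10 = 0.003589 × 104.1822 = 0.3739
λ_eff = λ(1-P_K) = 14.8 × (1 - 0.37388) = 14.8 × 0.62612 = 9.2666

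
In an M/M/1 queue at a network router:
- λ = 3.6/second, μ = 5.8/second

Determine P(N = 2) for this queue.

ρ = λ/μ = 3.6/5.8 = 0.6207
P(n) = (1-ρ)ρⁿ
P(2) = (1-0.6207) × 0.6207^2
P(2) = 0.3793 × 0.3853
P(2) = 0.1461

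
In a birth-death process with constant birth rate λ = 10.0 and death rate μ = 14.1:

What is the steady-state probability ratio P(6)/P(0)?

For constant rates: P(n)/P(0) = (λ/μ)^n
P(6)/P(0) = (10.0/14.1)^6 = 0.70922^6 = 0.1273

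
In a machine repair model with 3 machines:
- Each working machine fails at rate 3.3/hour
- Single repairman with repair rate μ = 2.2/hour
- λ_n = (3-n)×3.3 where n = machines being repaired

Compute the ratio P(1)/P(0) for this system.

P(1)/P(0) = ∏_{i=0}^{1-1} λ_i/μ_{i+1}
= (3-0)×3.3/2.2
= 4.5000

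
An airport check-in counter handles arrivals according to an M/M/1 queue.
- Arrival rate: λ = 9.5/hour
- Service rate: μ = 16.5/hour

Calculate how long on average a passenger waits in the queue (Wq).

First, compute utilization: ρ = λ/μ = 9.5/16.5 = 0.5758
For M/M/1: Wq = λ/(μ(μ-λ))
Wq = 9.5/(16.5 × (16.5-9.5))
Wq = 9.5/(16.5 × 7.00)
Wq = 0.08225 hours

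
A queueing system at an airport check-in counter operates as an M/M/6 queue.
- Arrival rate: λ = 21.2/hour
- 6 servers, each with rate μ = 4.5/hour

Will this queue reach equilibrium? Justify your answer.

Stability requires ρ = λ/(cμ) < 1
ρ = 21.2/(6 × 4.5) = 21.2/27.00 = 0.7852
Since 0.7852 < 1, the system is STABLE.
The servers are busy 78.52% of the time.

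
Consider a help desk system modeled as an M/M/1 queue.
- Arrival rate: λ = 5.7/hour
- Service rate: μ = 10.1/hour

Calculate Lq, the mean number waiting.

ρ = λ/μ = 5.7/10.1 = 0.5644
For M/M/1: Lq = λ²/(μ(μ-λ))
Lq = 32.49/(10.1 × 4.40)
Lq = 0.7311 tickets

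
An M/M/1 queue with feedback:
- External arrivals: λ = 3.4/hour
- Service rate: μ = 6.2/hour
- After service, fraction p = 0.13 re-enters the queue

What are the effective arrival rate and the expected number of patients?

Effective arrival rate: λ_eff = λ/(1-p) = 3.4/(1-0.13) = 3.4/0.87 = 3.90805
ρ = λ_eff/μ = 3.90805/6.2 = 0.63033
L = ρ/(1-ρ) = 0.63033/(1-0.63033) = 1.7051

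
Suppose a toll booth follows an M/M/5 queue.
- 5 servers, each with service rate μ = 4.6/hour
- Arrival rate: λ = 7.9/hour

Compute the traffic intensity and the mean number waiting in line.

Traffic intensity: ρ = λ/(cμ) = 7.9/(5×4.6) = 0.3435
Since ρ = 0.3435 < 1, system is stable.
Offered load a = λ/μ = cρ = 7.9/4.6 = 1.7174
P₀ = [ Σₙ₌₀^4 aⁿ/n! + a^5/(5!(1-ρ)) ]⁻¹
Σ = a^0/0! + a^1/1! + a^2/2! + a^3/3! + a^4/4! = 1.0000 + 1.7174 + 1.4747 + 0.8442 + 0.3625 = 5.3988
a^5/(5!(1-ρ)) = 14.9399/(120 × 0.6565) = 0.1896
P₀ = 1/(5.3988 + 0.1896) = 0.1789
Lq = P₀·a^5·ρ / (5!(1-ρ)²) = 0.1789 × 14.9399 × 0.3435 / (120 × 0.4310) = 0.01775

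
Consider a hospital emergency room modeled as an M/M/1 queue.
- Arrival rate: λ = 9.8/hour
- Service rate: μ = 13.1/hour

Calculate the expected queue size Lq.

ρ = λ/μ = 9.8/13.1 = 0.7481
For M/M/1: Lq = λ²/(μ(μ-λ))
Lq = 96.04/(13.1 × 3.30)
Lq = 2.2216 patients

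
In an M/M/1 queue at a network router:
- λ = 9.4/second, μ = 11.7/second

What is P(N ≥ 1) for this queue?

ρ = λ/μ = 9.4/11.7 = 0.8034
P(N ≥ n) = ρⁿ
P(N ≥ 1) = 0.8034^1
P(N ≥ 1) = 0.8034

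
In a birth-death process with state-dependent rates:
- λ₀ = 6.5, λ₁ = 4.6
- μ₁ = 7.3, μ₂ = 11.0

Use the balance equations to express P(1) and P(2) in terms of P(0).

Balance equations:
State 0: λ₀P₀ = μ₁P₁ → P₁ = (λ₀/μ₁)P₀ = (6.5/7.3)P₀ = 0.8904P₀
State 1: P₂ = (λ₀λ₁)/(μ₁μ₂)P₀ = (6.5×4.6)/(7.3×11.0)P₀ = 0.3724P₀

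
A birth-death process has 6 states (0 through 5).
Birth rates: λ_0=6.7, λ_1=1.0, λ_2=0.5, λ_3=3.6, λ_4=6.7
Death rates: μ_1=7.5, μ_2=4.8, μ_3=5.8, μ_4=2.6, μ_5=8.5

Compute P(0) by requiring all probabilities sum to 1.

Ratios P(n)/P(0) = (λ₀···λₙ₋₁)/(μ₁···μₙ):
P(1)/P(0) = (6.7)/(7.5) = 0.8933
P(2)/P(0) = (6.7×1.0)/(7.5×4.8) = 0.1861
P(3)/P(0) = (6.7×1.0×0.5)/(7.5×4.8×5.8) = 0.01604
P(4)/P(0) = (6.7×1.0×0.5×3.6)/(7.5×4.8×5.8×2.6) = 0.02221
P(5)/P(0) = (6.7×1.0×0.5×3.6×6.7)/(7.5×4.8×5.8×2.6×8.5) = 0.01751

Normalization: ∑ P(n) = 1
P(0) × (1.0000 + 0.8933 + 0.1861 + 0.01604 + 0.02221 + 0.01751) = 1
P(0) × 2.1352 = 1
P(0) = 1/2.1352 = 0.4683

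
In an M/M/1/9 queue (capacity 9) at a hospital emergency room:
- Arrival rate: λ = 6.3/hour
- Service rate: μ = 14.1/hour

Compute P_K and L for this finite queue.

ρ = λ/μ = 6.3/14.1 = 0.4468
P₀ = (1-ρ)/(1-ρ^(K+1)) = (1-0.4468)/(1-0.4468^10) = 0.5532/0.9997 = 0.5534
P_K = P₀×ρ^K = 0.5534 × 0.4468^9 = 0.5534 × 0.0007096 = 0.0003927
Blocking probability P_9 = 0.0003927 (0.03927%)
L = ρ[1 - (K+1)ρ^K + Kρ^(K+1)] / [(1-ρ)(1-ρ^(K+1))]
L = 0.4468 × (1 - 10×0.0007096 + 9×0.0003171) / ((1 - 0.4468) × (1 - 0.0003171)) = 0.8045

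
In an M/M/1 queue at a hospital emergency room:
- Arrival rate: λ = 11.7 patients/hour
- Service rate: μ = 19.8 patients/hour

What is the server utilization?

Server utilization: ρ = λ/μ
ρ = 11.7/19.8 = 0.5909
The server is busy 59.09% of the time.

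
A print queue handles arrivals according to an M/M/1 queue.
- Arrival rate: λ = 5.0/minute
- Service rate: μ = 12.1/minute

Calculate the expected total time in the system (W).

First, compute utilization: ρ = λ/μ = 5.0/12.1 = 0.4132
For M/M/1: W = 1/(μ-λ)
W = 1/(12.1-5.0) = 1/7.10
W = 0.1408 minutes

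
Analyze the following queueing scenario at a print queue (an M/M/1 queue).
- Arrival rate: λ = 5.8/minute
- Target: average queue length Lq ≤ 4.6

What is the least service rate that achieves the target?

For M/M/1: Lq = λ²/(μ(μ-λ))
Need Lq ≤ 4.6, i.e. μ(μ-λ) ≥ λ²/4.6
μ² - 5.8μ - 33.64/4.6 ≥ 0  →  μ² - 5.8μ - 7.31304 ≥ 0
Quadratic formula (positive root): μ = [λ + √(λ² + 4×7.31304)]/2
Discriminant: 33.64 + 4×7.31304 = 62.8922, √62.8922 = 7.9305
μ ≥ (5.8 + 7.9305)/2 = 6.8652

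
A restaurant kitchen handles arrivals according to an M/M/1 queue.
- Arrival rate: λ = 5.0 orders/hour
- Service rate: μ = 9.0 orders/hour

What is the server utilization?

Server utilization: ρ = λ/μ
ρ = 5.0/9.0 = 0.5556
The server is busy 55.56% of the time.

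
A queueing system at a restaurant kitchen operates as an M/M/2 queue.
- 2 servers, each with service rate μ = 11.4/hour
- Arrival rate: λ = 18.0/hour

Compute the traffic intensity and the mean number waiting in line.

Traffic intensity: ρ = λ/(cμ) = 18.0/(2×11.4) = 0.7895
Since ρ = 0.7895 < 1, system is stable.
Offered load a = λ/μ = cρ = 18.0/11.4 = 1.5789
P₀ = [ Σₙ₌₀^1 aⁿ/n! + a^2/(2!(1-ρ)) ]⁻¹
Σ = a^0/0! + a^1/1! = 1.0000 + 1.5789 = 2.5789
a^2/(2!(1-ρ)) = 2.49307/(2 × 0.210526) = 5.9211
P₀ = 1/(2.5789 + 5.9211) = 0.1176
Lq = P₀·a^2·ρ / (2!(1-ρ)²) = 0.117647 × 2.49307 × 0.789474 / (2 × 0.0443213) = 2.6122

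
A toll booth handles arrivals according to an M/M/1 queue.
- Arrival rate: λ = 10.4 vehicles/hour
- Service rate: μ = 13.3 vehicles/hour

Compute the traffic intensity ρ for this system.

Server utilization: ρ = λ/μ
ρ = 10.4/13.3 = 0.7820
The server is busy 78.20% of the time.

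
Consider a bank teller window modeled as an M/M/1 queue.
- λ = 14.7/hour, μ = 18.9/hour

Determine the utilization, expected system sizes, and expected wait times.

Step 1: ρ = λ/μ = 14.7/18.9 = 0.7778
Step 2: L = λ/(μ-λ) = 14.7/4.20 = 3.5000
Step 3: Lq = λ²/(μ(μ-λ)) = 216.09/(18.9×4.20) = 2.7222
Step 4: W = 1/(μ-λ) = 1/4.20 = 0.238095
Step 5: Wq = λ/(μ(μ-λ)) = 14.7/(18.9×4.20) = 0.1852
Step 6: P(0) = 1-ρ = 0.2222
Verify: L = λW = 14.7×0.238095 = 3.5000 ✔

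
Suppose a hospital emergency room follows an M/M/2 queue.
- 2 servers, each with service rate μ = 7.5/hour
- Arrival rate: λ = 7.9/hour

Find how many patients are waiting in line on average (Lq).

Traffic intensity: ρ = λ/(cμ) = 7.9/(2×7.5) = 0.5267
Since ρ = 0.5267 < 1, system is stable.
Offered load a = λ/μ = cρ = 7.9/7.5 = 1.0533
P₀ = [ Σₙ₌₀^1 aⁿ/n! + a^2/(2!(1-ρ)) ]⁻¹
Σ = a^0/0! + a^1/1! = 1.0000 + 1.0533 = 2.0533
a^2/(2!(1-ρ)) = 1.1095/(2 × 0.47333) = 1.1720
P₀ = 1/(2.0533 + 1.1720) = 0.3100
Lq = P₀·a^2·ρ / (2!(1-ρ)²) = 0.31004 × 1.1095 × 0.52667 / (2 × 0.22404) = 0.4043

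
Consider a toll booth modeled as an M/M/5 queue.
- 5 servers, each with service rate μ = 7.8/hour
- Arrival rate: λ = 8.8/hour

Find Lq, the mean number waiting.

Traffic intensity: ρ = λ/(cμ) = 8.8/(5×7.8) = 0.2256
Since ρ = 0.2256 < 1, system is stable.
Offered load a = λ/μ = cρ = 8.8/7.8 = 1.1282
P₀ = [ Σₙ₌₀^4 aⁿ/n! + a^5/(5!(1-ρ)) ]⁻¹
Σ = a^0/0! + a^1/1! + a^2/2! + a^3/3! + a^4/4! = 1.0000 + 1.1282 + 0.63642 + 0.23934 + 0.067506 = 3.0715
a^5/(5!(1-ρ)) = 1.8278/(120 × 0.7744) = 0.01967
P₀ = 1/(3.0715 + 0.01967) = 0.3235
Lq = P₀·a^5·ρ / (5!(1-ρ)²) = 0.3235 × 1.8278 × 0.2256 / (120 × 0.5996) = 0.001854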